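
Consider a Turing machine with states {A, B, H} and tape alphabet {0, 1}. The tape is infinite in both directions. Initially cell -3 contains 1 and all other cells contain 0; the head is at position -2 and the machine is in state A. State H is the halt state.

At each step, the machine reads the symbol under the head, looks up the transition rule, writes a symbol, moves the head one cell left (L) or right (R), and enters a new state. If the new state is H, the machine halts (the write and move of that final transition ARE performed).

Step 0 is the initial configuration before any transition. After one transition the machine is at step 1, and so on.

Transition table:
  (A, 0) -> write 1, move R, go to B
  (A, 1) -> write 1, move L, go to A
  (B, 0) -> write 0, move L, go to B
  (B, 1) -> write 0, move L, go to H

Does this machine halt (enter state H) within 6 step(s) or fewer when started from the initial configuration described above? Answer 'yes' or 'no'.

Step 1: in state A at pos -2, read 0 -> (A,0)->write 1,move R,goto B. Now: state=B, head=-1, tape[-4..0]=01100 (head:    ^)
Step 2: in state B at pos -1, read 0 -> (B,0)->write 0,move L,goto B. Now: state=B, head=-2, tape[-4..0]=01100 (head:   ^)
Step 3: in state B at pos -2, read 1 -> (B,1)->write 0,move L,goto H. Now: state=H, head=-3, tape[-4..0]=01000 (head:  ^)
State H reached at step 3; 3 <= 6 -> yes

Answer: yes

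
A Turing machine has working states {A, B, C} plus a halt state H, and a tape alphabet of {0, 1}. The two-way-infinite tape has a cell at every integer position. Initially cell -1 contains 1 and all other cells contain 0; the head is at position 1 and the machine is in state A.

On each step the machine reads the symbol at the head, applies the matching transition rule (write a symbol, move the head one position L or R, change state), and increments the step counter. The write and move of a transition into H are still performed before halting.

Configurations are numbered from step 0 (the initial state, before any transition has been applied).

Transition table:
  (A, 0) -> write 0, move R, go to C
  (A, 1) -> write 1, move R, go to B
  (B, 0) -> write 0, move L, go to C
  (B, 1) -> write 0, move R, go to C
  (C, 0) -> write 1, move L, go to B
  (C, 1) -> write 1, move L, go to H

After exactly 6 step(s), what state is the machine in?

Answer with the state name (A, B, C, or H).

Step 1: in state A at pos 1, read 0 -> (A,0)->write 0,move R,goto C. Now: state=C, head=2, tape[-2..3]=010000 (head:     ^)
Step 2: in state C at pos 2, read 0 -> (C,0)->write 1,move L,goto B. Now: state=B, head=1, tape[-2..3]=010010 (head:    ^)
Step 3: in state B at pos 1, read 0 -> (B,0)->write 0,move L,goto C. Now: state=C, head=0, tape[-2..3]=010010 (head:   ^)
Step 4: in state C at pos 0, read 0 -> (C,0)->write 1,move L,goto B. Now: state=B, head=-1, tape[-2..3]=011010 (head:  ^)
Step 5: in state B at pos -1, read 1 -> (B,1)->write 0,move R,goto C. Now: state=C, head=0, tape[-2..3]=001010 (head:   ^)
Step 6: in state C at pos 0, read 1 -> (C,1)->write 1,move L,goto H. Now: state=H, head=-1, tape[-2..3]=001010 (head:  ^)

Answer: H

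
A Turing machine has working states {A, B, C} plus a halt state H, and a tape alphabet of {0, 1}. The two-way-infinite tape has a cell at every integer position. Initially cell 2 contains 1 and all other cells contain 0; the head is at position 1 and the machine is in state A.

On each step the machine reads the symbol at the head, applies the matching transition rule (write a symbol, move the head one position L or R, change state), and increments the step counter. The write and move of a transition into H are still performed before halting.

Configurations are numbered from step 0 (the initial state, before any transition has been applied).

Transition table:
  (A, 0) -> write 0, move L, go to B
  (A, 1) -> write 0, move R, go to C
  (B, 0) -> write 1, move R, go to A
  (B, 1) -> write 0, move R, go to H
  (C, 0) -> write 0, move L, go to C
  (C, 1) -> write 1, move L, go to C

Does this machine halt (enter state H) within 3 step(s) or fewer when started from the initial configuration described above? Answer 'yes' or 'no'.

Step 1: in state A at pos 1, read 0 -> (A,0)->write 0,move L,goto B. Now: state=B, head=0, tape[-1..3]=00010 (head:  ^)
Step 2: in state B at pos 0, read 0 -> (B,0)->write 1,move R,goto A. Now: state=A, head=1, tape[-1..3]=01010 (head:   ^)
Step 3: in state A at pos 1, read 0 -> (A,0)->write 0,move L,goto B. Now: state=B, head=0, tape[-1..3]=01010 (head:  ^)
After 3 step(s): state = B (not H) -> not halted within 3 -> no

Answer: no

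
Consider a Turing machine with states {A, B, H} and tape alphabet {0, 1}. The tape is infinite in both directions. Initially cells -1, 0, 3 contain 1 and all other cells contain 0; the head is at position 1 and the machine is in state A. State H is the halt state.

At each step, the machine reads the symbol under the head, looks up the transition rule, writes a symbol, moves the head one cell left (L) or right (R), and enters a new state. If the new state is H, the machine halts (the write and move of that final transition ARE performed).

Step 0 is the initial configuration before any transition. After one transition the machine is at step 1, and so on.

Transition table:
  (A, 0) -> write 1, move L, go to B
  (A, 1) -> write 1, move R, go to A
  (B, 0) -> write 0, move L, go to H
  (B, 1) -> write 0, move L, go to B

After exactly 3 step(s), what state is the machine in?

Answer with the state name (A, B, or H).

Step 1: in state A at pos 1, read 0 -> (A,0)->write 1,move L,goto B. Now: state=B, head=0, tape[-2..4]=0111010 (head:   ^)
Step 2: in state B at pos 0, read 1 -> (B,1)->write 0,move L,goto B. Now: state=B, head=-1, tape[-2..4]=0101010 (head:  ^)
Step 3: in state B at pos -1, read 1 -> (B,1)->write 0,move L,goto B. Now: state=B, head=-2, tape[-3..4]=00001010 (head:  ^)

Answer: B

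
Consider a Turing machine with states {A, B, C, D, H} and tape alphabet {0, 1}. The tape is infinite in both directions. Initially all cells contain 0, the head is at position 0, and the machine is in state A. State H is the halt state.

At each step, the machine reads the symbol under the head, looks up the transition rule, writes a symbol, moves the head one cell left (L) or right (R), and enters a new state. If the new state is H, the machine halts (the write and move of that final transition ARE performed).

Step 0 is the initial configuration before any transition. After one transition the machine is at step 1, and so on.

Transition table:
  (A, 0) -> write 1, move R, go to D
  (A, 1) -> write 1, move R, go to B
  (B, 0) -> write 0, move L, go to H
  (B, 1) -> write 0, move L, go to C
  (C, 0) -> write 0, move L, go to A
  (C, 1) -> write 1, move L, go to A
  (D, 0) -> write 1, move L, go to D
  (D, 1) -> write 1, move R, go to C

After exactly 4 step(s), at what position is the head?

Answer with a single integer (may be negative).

Step 1: in state A at pos 0, read 0 -> (A,0)->write 1,move R,goto D. Now: state=D, head=1, tape[-1..2]=0100 (head:   ^)
Step 2: in state D at pos 1, read 0 -> (D,0)->write 1,move L,goto D. Now: state=D, head=0, tape[-1..2]=0110 (head:  ^)
Step 3: in state D at pos 0, read 1 -> (D,1)->write 1,move R,goto C. Now: state=C, head=1, tape[-1..2]=0110 (head:   ^)
Step 4: in state C at pos 1, read 1 -> (C,1)->write 1,move L,goto A. Now: state=A, head=0, tape[-1..2]=0110 (head:  ^)

Answer: 0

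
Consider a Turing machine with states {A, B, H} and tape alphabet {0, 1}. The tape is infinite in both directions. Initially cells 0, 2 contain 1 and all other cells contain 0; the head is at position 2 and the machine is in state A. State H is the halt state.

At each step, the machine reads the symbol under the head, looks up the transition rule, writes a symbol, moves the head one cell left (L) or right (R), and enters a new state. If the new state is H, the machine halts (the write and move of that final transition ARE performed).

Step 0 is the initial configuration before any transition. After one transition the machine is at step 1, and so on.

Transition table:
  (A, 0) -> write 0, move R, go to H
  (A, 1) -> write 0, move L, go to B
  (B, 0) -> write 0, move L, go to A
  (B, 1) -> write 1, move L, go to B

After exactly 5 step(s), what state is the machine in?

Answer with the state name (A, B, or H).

Step 1: in state A at pos 2, read 1 -> (A,1)->write 0,move L,goto B. Now: state=B, head=1, tape[-1..3]=01000 (head:   ^)
Step 2: in state B at pos 1, read 0 -> (B,0)->write 0,move L,goto A. Now: state=A, head=0, tape[-1..3]=01000 (head:  ^)
Step 3: in state A at pos 0, read 1 -> (A,1)->write 0,move L,goto B. Now: state=B, head=-1, tape[-2..3]=000000 (head:  ^)
Step 4: in state B at pos -1, read 0 -> (B,0)->write 0,move L,goto A. Now: state=A, head=-2, tape[-3..3]=0000000 (head:  ^)
Step 5: in state A at pos -2, read 0 -> (A,0)->write 0,move R,goto H. Now: state=H, head=-1, tape[-3..3]=0000000 (head:   ^)

Answer: H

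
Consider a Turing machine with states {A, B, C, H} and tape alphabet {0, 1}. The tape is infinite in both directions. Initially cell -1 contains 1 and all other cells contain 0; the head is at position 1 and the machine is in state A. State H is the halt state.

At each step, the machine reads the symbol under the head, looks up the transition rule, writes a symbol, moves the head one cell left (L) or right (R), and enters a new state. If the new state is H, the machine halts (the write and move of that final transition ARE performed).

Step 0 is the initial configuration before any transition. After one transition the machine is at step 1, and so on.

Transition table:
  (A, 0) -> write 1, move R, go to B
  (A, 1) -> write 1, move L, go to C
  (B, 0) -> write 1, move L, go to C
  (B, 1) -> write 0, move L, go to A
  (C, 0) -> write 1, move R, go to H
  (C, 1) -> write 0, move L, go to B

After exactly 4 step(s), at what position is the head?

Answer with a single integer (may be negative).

Step 1: in state A at pos 1, read 0 -> (A,0)->write 1,move R,goto B. Now: state=B, head=2, tape[-2..3]=010100 (head:     ^)
Step 2: in state B at pos 2, read 0 -> (B,0)->write 1,move L,goto C. Now: state=C, head=1, tape[-2..3]=010110 (head:    ^)
Step 3: in state C at pos 1, read 1 -> (C,1)->write 0,move L,goto B. Now: state=B, head=0, tape[-2..3]=010010 (head:   ^)
Step 4: in state B at pos 0, read 0 -> (B,0)->write 1,move L,goto C. Now: state=C, head=-1, tape[-2..3]=011010 (head:  ^)

Answer: -1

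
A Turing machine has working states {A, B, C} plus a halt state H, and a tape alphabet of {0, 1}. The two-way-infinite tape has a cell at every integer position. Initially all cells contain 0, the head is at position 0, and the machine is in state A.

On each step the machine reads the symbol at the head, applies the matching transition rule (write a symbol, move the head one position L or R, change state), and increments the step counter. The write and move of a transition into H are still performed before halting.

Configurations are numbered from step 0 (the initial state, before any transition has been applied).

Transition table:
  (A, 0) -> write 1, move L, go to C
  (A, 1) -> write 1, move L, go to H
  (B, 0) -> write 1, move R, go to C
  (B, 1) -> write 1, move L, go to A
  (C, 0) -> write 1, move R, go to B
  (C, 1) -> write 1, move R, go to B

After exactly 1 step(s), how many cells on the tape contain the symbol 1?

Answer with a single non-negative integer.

Answer: 1

Derivation:
Step 1: in state A at pos 0, read 0 -> (A,0)->write 1,move L,goto C. Now: state=C, head=-1, tape[-2..1]=0010 (head:  ^)
Cells containing 1 after step 1: {0} -> 1 cell(s)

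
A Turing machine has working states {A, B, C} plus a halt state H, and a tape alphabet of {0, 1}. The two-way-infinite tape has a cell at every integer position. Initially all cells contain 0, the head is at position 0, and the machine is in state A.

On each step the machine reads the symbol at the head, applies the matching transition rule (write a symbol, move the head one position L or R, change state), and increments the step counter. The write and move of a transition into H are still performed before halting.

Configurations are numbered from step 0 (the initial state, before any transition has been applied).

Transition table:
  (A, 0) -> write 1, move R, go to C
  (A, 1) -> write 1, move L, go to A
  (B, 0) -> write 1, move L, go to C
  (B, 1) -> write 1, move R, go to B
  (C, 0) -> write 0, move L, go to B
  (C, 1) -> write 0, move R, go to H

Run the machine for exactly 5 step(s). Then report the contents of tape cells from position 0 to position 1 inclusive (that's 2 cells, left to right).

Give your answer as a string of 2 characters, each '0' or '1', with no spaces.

Step 1: in state A at pos 0, read 0 -> (A,0)->write 1,move R,goto C. Now: state=C, head=1, tape[-1..2]=0100 (head:   ^)
Step 2: in state C at pos 1, read 0 -> (C,0)->write 0,move L,goto B. Now: state=B, head=0, tape[-1..2]=0100 (head:  ^)
Step 3: in state B at pos 0, read 1 -> (B,1)->write 1,move R,goto B. Now: state=B, head=1, tape[-1..2]=0100 (head:   ^)
Step 4: in state B at pos 1, read 0 -> (B,0)->write 1,move L,goto C. Now: state=C, head=0, tape[-1..2]=0110 (head:  ^)
Step 5: in state C at pos 0, read 1 -> (C,1)->write 0,move R,goto H. Now: state=H, head=1, tape[-1..2]=0010 (head:   ^)

Answer: 01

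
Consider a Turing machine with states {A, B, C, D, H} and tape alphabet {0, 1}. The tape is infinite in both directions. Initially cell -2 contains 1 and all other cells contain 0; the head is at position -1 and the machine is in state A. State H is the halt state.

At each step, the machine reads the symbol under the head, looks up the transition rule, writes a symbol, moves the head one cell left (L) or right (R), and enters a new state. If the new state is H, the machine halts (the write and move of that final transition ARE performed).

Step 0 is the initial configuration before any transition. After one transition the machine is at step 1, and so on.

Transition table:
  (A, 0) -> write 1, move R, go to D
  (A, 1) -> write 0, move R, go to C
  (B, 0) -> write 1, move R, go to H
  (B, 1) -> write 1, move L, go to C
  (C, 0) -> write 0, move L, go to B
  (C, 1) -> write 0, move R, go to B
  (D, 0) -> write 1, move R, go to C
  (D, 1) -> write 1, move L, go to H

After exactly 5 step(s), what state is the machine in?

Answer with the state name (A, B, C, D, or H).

Answer: B

Derivation:
Step 1: in state A at pos -1, read 0 -> (A,0)->write 1,move R,goto D. Now: state=D, head=0, tape[-3..1]=01100 (head:    ^)
Step 2: in state D at pos 0, read 0 -> (D,0)->write 1,move R,goto C. Now: state=C, head=1, tape[-3..2]=011100 (head:     ^)
Step 3: in state C at pos 1, read 0 -> (C,0)->write 0,move L,goto B. Now: state=B, head=0, tape[-3..2]=011100 (head:    ^)
Step 4: in state B at pos 0, read 1 -> (B,1)->write 1,move L,goto C. Now: state=C, head=-1, tape[-3..2]=011100 (head:   ^)
Step 5: in state C at pos -1, read 1 -> (C,1)->write 0,move R,goto B. Now: state=B, head=0, tape[-3..2]=010100 (head:    ^)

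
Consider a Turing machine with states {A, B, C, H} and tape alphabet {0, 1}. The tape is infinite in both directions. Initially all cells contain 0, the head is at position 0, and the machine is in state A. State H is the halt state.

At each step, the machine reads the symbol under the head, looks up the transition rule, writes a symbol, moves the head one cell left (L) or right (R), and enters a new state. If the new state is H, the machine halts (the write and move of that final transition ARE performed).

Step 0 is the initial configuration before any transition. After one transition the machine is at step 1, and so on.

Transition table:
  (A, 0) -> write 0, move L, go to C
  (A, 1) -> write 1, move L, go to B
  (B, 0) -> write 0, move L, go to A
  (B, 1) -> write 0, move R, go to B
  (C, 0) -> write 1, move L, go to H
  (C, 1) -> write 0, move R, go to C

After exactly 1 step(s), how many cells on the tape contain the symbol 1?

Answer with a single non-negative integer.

Step 1: in state A at pos 0, read 0 -> (A,0)->write 0,move L,goto C. Now: state=C, head=-1, tape[-2..1]=0000 (head:  ^)
No cell contains 1 after step 1 -> 0 cell(s)

Answer: 0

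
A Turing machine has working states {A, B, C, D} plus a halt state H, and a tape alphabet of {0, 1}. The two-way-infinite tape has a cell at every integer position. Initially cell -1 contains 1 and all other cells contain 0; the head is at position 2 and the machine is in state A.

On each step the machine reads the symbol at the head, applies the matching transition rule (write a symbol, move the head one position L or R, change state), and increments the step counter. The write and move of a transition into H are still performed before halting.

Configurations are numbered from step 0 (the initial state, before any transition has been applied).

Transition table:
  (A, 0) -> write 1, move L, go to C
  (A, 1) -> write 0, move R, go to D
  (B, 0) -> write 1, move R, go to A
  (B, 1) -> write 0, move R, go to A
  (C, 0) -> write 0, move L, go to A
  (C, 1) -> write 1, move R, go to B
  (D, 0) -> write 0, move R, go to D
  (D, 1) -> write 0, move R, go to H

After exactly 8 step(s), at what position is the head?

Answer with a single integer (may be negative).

Step 1: in state A at pos 2, read 0 -> (A,0)->write 1,move L,goto C. Now: state=C, head=1, tape[-2..3]=010010 (head:    ^)
Step 2: in state C at pos 1, read 0 -> (C,0)->write 0,move L,goto A. Now: state=A, head=0, tape[-2..3]=010010 (head:   ^)
Step 3: in state A at pos 0, read 0 -> (A,0)->write 1,move L,goto C. Now: state=C, head=-1, tape[-2..3]=011010 (head:  ^)
Step 4: in state C at pos -1, read 1 -> (C,1)->write 1,move R,goto B. Now: state=B, head=0, tape[-2..3]=011010 (head:   ^)
Step 5: in state B at pos 0, read 1 -> (B,1)->write 0,move R,goto A. Now: state=A, head=1, tape[-2..3]=010010 (head:    ^)
Step 6: in state A at pos 1, read 0 -> (A,0)->write 1,move L,goto C. Now: state=C, head=0, tape[-2..3]=010110 (head:   ^)
Step 7: in state C at pos 0, read 0 -> (C,0)->write 0,move L,goto A. Now: state=A, head=-1, tape[-2..3]=010110 (head:  ^)
Step 8: in state A at pos -1, read 1 -> (A,1)->write 0,move R,goto D. Now: state=D, head=0, tape[-2..3]=000110 (head:   ^)

Answer: 0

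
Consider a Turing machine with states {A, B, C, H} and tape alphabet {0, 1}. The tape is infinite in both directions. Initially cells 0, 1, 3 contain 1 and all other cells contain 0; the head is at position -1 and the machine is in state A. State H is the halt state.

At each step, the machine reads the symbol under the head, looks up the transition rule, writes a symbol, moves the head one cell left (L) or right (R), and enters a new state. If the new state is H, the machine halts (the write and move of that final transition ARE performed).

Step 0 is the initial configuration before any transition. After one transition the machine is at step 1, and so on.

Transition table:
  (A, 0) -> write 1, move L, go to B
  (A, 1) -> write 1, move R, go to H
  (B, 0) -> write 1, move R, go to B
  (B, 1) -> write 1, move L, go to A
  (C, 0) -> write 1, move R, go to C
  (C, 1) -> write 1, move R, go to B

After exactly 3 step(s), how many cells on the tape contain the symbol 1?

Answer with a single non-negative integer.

Step 1: in state A at pos -1, read 0 -> (A,0)->write 1,move L,goto B. Now: state=B, head=-2, tape[-3..4]=00111010 (head:  ^)
Step 2: in state B at pos -2, read 0 -> (B,0)->write 1,move R,goto B. Now: state=B, head=-1, tape[-3..4]=01111010 (head:   ^)
Step 3: in state B at pos -1, read 1 -> (B,1)->write 1,move L,goto A. Now: state=A, head=-2, tape[-3..4]=01111010 (head:  ^)
Cells containing 1 after step 3: {-2, -1, 0, 1, 3} -> 5 cell(s)

Answer: 5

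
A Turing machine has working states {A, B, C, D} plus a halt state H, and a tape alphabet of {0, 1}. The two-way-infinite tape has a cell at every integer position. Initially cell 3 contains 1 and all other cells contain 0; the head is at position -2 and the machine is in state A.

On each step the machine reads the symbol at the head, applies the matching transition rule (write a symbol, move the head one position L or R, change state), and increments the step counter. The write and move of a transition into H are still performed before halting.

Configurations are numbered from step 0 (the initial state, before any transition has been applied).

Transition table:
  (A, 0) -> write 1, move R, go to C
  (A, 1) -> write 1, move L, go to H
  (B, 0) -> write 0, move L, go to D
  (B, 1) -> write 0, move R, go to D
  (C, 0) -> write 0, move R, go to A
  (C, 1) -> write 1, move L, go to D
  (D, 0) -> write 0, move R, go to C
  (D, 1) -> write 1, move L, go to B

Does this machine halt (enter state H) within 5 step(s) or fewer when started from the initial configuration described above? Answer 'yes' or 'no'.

Answer: no

Derivation:
Step 1: in state A at pos -2, read 0 -> (A,0)->write 1,move R,goto C. Now: state=C, head=-1, tape[-3..4]=01000010 (head:   ^)
Step 2: in state C at pos -1, read 0 -> (C,0)->write 0,move R,goto A. Now: state=A, head=0, tape[-3..4]=01000010 (head:    ^)
Step 3: in state A at pos 0, read 0 -> (A,0)->write 1,move R,goto C. Now: state=C, head=1, tape[-3..4]=01010010 (head:     ^)
Step 4: in state C at pos 1, read 0 -> (C,0)->write 0,move R,goto A. Now: state=A, head=2, tape[-3..4]=01010010 (head:      ^)
Step 5: in state A at pos 2, read 0 -> (A,0)->write 1,move R,goto C. Now: state=C, head=3, tape[-3..4]=01010110 (head:       ^)
After 5 step(s): state = C (not H) -> not halted within 5 -> no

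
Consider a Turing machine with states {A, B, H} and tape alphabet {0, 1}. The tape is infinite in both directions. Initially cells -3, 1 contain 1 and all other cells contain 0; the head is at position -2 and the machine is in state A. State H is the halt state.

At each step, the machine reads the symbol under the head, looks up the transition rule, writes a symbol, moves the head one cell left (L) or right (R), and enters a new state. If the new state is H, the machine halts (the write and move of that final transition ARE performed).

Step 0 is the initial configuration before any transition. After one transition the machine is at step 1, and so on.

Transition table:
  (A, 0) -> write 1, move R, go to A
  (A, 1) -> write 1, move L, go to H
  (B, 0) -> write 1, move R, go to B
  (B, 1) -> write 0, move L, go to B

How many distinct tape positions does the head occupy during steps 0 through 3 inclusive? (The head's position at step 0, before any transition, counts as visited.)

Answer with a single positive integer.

Step 1: in state A at pos -2, read 0 -> (A,0)->write 1,move R,goto A. Now: state=A, head=-1, tape[-4..2]=0110010 (head:    ^)
Step 2: in state A at pos -1, read 0 -> (A,0)->write 1,move R,goto A. Now: state=A, head=0, tape[-4..2]=0111010 (head:     ^)
Step 3: in state A at pos 0, read 0 -> (A,0)->write 1,move R,goto A. Now: state=A, head=1, tape[-4..2]=0111110 (head:      ^)
Head positions at steps 0..3: starting at -2, distinct positions visited = {-2, -1, 0, 1} -> 4 position(s)

Answer: 4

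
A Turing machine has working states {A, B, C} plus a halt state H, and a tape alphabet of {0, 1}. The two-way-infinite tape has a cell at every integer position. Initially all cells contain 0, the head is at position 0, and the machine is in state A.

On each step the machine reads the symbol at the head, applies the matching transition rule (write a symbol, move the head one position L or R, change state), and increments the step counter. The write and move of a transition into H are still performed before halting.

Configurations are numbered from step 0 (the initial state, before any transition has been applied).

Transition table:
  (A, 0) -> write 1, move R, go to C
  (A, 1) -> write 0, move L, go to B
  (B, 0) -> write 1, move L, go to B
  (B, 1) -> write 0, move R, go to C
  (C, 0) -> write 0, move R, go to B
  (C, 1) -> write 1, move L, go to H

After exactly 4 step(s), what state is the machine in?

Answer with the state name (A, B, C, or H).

Step 1: in state A at pos 0, read 0 -> (A,0)->write 1,move R,goto C. Now: state=C, head=1, tape[-1..2]=0100 (head:   ^)
Step 2: in state C at pos 1, read 0 -> (C,0)->write 0,move R,goto B. Now: state=B, head=2, tape[-1..3]=01000 (head:    ^)
Step 3: in state B at pos 2, read 0 -> (B,0)->write 1,move L,goto B. Now: state=B, head=1, tape[-1..3]=01010 (head:   ^)
Step 4: in state B at pos 1, read 0 -> (B,0)->write 1,move L,goto B. Now: state=B, head=0, tape[-1..3]=01110 (head:  ^)

Answer: B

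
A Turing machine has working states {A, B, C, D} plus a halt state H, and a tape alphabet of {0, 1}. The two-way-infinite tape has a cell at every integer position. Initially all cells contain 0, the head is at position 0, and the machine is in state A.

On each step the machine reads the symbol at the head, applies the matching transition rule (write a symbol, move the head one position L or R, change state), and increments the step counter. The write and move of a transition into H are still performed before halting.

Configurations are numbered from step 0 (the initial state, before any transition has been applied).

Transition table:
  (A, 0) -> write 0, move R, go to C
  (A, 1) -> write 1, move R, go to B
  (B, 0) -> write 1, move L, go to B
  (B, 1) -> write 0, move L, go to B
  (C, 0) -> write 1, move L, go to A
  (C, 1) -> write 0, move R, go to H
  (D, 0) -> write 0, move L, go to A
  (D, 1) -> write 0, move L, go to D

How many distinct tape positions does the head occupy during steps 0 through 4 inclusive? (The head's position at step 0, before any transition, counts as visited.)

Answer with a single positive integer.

Answer: 3

Derivation:
Step 1: in state A at pos 0, read 0 -> (A,0)->write 0,move R,goto C. Now: state=C, head=1, tape[-1..2]=0000 (head:   ^)
Step 2: in state C at pos 1, read 0 -> (C,0)->write 1,move L,goto A. Now: state=A, head=0, tape[-1..2]=0010 (head:  ^)
Step 3: in state A at pos 0, read 0 -> (A,0)->write 0,move R,goto C. Now: state=C, head=1, tape[-1..2]=0010 (head:   ^)
Step 4: in state C at pos 1, read 1 -> (C,1)->write 0,move R,goto H. Now: state=H, head=2, tape[-1..3]=00000 (head:    ^)
Head positions at steps 0..4: starting at 0, distinct positions visited = {0, 1, 2} -> 3 position(s)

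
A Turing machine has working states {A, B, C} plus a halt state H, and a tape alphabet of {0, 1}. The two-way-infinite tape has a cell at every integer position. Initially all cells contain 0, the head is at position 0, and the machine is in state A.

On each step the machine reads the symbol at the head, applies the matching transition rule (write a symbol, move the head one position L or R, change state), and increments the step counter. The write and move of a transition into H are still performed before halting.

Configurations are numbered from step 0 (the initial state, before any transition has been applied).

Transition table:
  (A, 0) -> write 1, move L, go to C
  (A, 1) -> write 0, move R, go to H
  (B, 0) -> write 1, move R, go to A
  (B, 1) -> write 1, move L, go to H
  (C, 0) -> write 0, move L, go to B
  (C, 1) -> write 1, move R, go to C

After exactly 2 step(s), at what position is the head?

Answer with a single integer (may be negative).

Step 1: in state A at pos 0, read 0 -> (A,0)->write 1,move L,goto C. Now: state=C, head=-1, tape[-2..1]=0010 (head:  ^)
Step 2: in state C at pos -1, read 0 -> (C,0)->write 0,move L,goto B. Now: state=B, head=-2, tape[-3..1]=00010 (head:  ^)

Answer: -2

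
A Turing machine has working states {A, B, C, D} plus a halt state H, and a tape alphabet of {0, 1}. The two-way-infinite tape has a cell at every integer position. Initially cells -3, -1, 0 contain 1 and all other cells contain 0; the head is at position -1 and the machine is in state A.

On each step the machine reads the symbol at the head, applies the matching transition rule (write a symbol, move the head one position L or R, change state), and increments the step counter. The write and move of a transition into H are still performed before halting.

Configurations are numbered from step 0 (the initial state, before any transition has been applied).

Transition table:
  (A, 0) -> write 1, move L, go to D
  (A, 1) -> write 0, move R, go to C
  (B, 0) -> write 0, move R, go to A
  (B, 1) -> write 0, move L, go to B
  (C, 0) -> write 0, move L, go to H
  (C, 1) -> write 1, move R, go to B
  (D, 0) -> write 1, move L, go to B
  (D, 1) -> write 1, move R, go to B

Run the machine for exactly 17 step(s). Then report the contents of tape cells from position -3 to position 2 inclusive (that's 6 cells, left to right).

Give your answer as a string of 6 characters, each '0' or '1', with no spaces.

Step 1: in state A at pos -1, read 1 -> (A,1)->write 0,move R,goto C. Now: state=C, head=0, tape[-4..1]=010010 (head:     ^)
Step 2: in state C at pos 0, read 1 -> (C,1)->write 1,move R,goto B. Now: state=B, head=1, tape[-4..2]=0100100 (head:      ^)
Step 3: in state B at pos 1, read 0 -> (B,0)->write 0,move R,goto A. Now: state=A, head=2, tape[-4..3]=01001000 (head:       ^)
Step 4: in state A at pos 2, read 0 -> (A,0)->write 1,move L,goto D. Now: state=D, head=1, tape[-4..3]=01001010 (head:      ^)
Step 5: in state D at pos 1, read 0 -> (D,0)->write 1,move L,goto B. Now: state=B, head=0, tape[-4..3]=01001110 (head:     ^)
Step 6: in state B at pos 0, read 1 -> (B,1)->write 0,move L,goto B. Now: state=B, head=-1, tape[-4..3]=01000110 (head:    ^)
Step 7: in state B at pos -1, read 0 -> (B,0)->write 0,move R,goto A. Now: state=A, head=0, tape[-4..3]=01000110 (head:     ^)
Step 8: in state A at pos 0, read 0 -> (A,0)->write 1,move L,goto D. Now: state=D, head=-1, tape[-4..3]=01001110 (head:    ^)
Step 9: in state D at pos -1, read 0 -> (D,0)->write 1,move L,goto B. Now: state=B, head=-2, tape[-4..3]=01011110 (head:   ^)
Step 10: in state B at pos -2, read 0 -> (B,0)->write 0,move R,goto A. Now: state=A, head=-1, tape[-4..3]=01011110 (head:    ^)
Step 11: in state A at pos -1, read 1 -> (A,1)->write 0,move R,goto C. Now: state=C, head=0, tape[-4..3]=01001110 (head:     ^)
Step 12: in state C at pos 0, read 1 -> (C,1)->write 1,move R,goto B. Now: state=B, head=1, tape[-4..3]=01001110 (head:      ^)
Step 13: in state B at pos 1, read 1 -> (B,1)->write 0,move L,goto B. Now: state=B, head=0, tape[-4..3]=01001010 (head:     ^)
Step 14: in state B at pos 0, read 1 -> (B,1)->write 0,move L,goto B. Now: state=B, head=-1, tape[-4..3]=01000010 (head:    ^)
Step 15: in state B at pos -1, read 0 -> (B,0)->write 0,move R,goto A. Now: state=A, head=0, tape[-4..3]=01000010 (head:     ^)
Step 16: in state A at pos 0, read 0 -> (A,0)->write 1,move L,goto D. Now: state=D, head=-1, tape[-4..3]=01001010 (head:    ^)
Step 17: in state D at pos -1, read 0 -> (D,0)->write 1,move L,goto B. Now: state=B, head=-2, tape[-4..3]=01011010 (head:   ^)

Answer: 101101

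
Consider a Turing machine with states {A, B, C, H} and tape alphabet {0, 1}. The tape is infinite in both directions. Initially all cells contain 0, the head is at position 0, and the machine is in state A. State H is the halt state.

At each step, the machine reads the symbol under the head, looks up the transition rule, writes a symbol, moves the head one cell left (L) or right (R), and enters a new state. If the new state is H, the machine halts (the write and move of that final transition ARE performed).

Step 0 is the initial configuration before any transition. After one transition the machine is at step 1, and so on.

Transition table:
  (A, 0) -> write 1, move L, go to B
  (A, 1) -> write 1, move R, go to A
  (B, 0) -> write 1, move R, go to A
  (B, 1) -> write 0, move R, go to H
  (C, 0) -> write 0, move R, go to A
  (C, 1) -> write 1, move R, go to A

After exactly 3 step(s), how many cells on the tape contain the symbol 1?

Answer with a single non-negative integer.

Answer: 2

Derivation:
Step 1: in state A at pos 0, read 0 -> (A,0)->write 1,move L,goto B. Now: state=B, head=-1, tape[-2..1]=0010 (head:  ^)
Step 2: in state B at pos -1, read 0 -> (B,0)->write 1,move R,goto A. Now: state=A, head=0, tape[-2..1]=0110 (head:   ^)
Step 3: in state A at pos 0, read 1 -> (A,1)->write 1,move R,goto A. Now: state=A, head=1, tape[-2..2]=01100 (head:    ^)
Cells containing 1 after step 3: {-1, 0} -> 2 cell(s)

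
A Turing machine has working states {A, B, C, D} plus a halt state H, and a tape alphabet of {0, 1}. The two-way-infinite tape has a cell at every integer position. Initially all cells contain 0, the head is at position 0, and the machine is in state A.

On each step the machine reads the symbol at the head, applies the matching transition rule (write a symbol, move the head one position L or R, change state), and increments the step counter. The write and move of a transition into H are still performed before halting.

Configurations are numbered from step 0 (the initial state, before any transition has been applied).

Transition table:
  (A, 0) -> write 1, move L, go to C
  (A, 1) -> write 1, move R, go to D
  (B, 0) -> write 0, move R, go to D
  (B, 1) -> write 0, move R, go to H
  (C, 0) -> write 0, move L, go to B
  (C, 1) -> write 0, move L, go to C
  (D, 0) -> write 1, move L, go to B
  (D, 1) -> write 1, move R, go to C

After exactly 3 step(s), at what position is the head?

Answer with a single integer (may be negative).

Answer: -1

Derivation:
Step 1: in state A at pos 0, read 0 -> (A,0)->write 1,move L,goto C. Now: state=C, head=-1, tape[-2..1]=0010 (head:  ^)
Step 2: in state C at pos -1, read 0 -> (C,0)->write 0,move L,goto B. Now: state=B, head=-2, tape[-3..1]=00010 (head:  ^)
Step 3: in state B at pos -2, read 0 -> (B,0)->write 0,move R,goto D. Now: state=D, head=-1, tape[-3..1]=00010 (head:   ^)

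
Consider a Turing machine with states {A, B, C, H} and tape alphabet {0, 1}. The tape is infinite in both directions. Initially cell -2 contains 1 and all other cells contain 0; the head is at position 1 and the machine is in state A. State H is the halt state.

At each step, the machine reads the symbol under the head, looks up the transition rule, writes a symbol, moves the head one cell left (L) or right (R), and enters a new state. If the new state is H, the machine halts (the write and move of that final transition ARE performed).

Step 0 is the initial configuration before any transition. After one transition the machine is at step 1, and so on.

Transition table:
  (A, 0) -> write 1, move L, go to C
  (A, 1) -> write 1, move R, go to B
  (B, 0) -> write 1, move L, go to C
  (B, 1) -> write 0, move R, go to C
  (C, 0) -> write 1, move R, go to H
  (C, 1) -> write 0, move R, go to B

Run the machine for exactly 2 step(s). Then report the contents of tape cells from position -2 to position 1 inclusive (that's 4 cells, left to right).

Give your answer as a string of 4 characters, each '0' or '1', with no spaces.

Answer: 1011

Derivation:
Step 1: in state A at pos 1, read 0 -> (A,0)->write 1,move L,goto C. Now: state=C, head=0, tape[-3..2]=010010 (head:    ^)
Step 2: in state C at pos 0, read 0 -> (C,0)->write 1,move R,goto H. Now: state=H, head=1, tape[-3..2]=010110 (head:     ^)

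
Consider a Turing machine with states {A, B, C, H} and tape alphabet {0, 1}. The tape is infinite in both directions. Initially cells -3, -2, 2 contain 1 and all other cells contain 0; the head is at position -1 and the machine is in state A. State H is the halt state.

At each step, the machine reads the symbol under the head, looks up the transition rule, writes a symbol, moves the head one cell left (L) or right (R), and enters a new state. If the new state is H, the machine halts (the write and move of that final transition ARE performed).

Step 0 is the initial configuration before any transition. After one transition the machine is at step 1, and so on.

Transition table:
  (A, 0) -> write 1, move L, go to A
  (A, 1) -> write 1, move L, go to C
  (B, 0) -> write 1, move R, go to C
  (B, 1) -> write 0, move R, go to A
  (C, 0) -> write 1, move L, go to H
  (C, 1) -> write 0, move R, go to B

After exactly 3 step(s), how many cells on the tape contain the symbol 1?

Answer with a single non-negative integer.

Step 1: in state A at pos -1, read 0 -> (A,0)->write 1,move L,goto A. Now: state=A, head=-2, tape[-4..3]=01110010 (head:   ^)
Step 2: in state A at pos -2, read 1 -> (A,1)->write 1,move L,goto C. Now: state=C, head=-3, tape[-4..3]=01110010 (head:  ^)
Step 3: in state C at pos -3, read 1 -> (C,1)->write 0,move R,goto B. Now: state=B, head=-2, tape[-4..3]=00110010 (head:   ^)
Cells containing 1 after step 3: {-2, -1, 2} -> 3 cell(s)

Answer: 3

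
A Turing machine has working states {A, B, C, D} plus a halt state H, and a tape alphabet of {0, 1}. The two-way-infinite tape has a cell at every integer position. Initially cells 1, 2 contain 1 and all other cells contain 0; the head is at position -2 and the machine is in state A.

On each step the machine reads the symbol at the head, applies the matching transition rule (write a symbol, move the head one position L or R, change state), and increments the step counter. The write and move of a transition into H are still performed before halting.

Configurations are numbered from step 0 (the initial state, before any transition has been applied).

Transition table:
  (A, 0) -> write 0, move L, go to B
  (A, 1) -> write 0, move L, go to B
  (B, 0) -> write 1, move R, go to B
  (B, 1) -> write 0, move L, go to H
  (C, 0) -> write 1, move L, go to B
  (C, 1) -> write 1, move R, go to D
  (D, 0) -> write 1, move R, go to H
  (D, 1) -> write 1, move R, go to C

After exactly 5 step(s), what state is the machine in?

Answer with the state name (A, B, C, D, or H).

Step 1: in state A at pos -2, read 0 -> (A,0)->write 0,move L,goto B. Now: state=B, head=-3, tape[-4..3]=00000110 (head:  ^)
Step 2: in state B at pos -3, read 0 -> (B,0)->write 1,move R,goto B. Now: state=B, head=-2, tape[-4..3]=01000110 (head:   ^)
Step 3: in state B at pos -2, read 0 -> (B,0)->write 1,move R,goto B. Now: state=B, head=-1, tape[-4..3]=01100110 (head:    ^)
Step 4: in state B at pos -1, read 0 -> (B,0)->write 1,move R,goto B. Now: state=B, head=0, tape[-4..3]=01110110 (head:     ^)
Step 5: in state B at pos 0, read 0 -> (B,0)->write 1,move R,goto B. Now: state=B, head=1, tape[-4..3]=01111110 (head:      ^)

Answer: B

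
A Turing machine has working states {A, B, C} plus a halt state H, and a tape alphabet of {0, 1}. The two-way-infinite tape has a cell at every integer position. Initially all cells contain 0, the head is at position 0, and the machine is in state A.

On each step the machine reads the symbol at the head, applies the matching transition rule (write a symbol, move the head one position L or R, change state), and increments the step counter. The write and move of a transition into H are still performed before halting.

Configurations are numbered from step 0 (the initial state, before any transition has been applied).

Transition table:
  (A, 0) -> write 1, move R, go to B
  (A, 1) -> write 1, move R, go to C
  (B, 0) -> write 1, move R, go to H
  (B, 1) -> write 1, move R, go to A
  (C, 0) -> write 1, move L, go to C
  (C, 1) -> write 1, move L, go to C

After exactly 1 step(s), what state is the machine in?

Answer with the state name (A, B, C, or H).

Answer: B

Derivation:
Step 1: in state A at pos 0, read 0 -> (A,0)->write 1,move R,goto B. Now: state=B, head=1, tape[-1..2]=0100 (head:   ^)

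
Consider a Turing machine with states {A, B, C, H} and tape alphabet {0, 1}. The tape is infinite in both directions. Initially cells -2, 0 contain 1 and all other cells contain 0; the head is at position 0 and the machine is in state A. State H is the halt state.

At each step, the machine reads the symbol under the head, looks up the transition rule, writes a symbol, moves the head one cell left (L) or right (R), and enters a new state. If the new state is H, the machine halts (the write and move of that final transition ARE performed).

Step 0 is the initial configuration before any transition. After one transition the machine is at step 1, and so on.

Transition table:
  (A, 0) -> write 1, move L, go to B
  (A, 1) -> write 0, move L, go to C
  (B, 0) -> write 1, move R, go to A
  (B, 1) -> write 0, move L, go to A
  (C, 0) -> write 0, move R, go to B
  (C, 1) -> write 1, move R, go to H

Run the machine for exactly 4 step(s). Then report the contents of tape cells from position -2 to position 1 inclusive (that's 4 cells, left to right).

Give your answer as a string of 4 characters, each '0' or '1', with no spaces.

Answer: 1011

Derivation:
Step 1: in state A at pos 0, read 1 -> (A,1)->write 0,move L,goto C. Now: state=C, head=-1, tape[-3..1]=01000 (head:   ^)
Step 2: in state C at pos -1, read 0 -> (C,0)->write 0,move R,goto B. Now: state=B, head=0, tape[-3..1]=01000 (head:    ^)
Step 3: in state B at pos 0, read 0 -> (B,0)->write 1,move R,goto A. Now: state=A, head=1, tape[-3..2]=010100 (head:     ^)
Step 4: in state A at pos 1, read 0 -> (A,0)->write 1,move L,goto B. Now: state=B, head=0, tape[-3..2]=010110 (head:    ^)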